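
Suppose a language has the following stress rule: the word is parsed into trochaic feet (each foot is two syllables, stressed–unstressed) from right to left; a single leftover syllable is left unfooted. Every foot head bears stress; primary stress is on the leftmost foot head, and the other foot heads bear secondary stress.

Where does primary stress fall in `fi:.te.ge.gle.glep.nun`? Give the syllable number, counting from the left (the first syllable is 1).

Parse right to left into trochaic (ˈσσ) feet: (ˈfi:.te) (ˈge.gle) (ˈglep.nun).
Foot heads (stressed positions): 1, 3, 5.
End Rule Leftmost: primary stress on the leftmost head = syllable 1.
Primary stress: syllable 1 → ˈfi:.te.ge.gle.glep.nun.

1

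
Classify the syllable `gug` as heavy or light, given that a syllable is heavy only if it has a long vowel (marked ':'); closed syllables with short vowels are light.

light

`gug`: short vowel, closed (coda /g/). Short vowel → light.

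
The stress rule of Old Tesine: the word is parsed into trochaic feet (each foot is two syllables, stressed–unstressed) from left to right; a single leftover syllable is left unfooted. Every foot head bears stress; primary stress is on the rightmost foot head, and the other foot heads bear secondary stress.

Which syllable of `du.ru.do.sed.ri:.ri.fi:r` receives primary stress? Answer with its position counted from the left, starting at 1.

5

Parse left to right into trochaic (ˈσσ) feet: (ˈdu.ru) (ˈdo.sed) (ˈri:.ri) fi:r. Syllable 7 is left unfooted.
Foot heads (stressed positions): 1, 3, 5.
End Rule Rightmost: primary stress on the rightmost head = syllable 5.
Primary stress: syllable 5 → du.ru.do.sed.ˈri:.ri.fi:r.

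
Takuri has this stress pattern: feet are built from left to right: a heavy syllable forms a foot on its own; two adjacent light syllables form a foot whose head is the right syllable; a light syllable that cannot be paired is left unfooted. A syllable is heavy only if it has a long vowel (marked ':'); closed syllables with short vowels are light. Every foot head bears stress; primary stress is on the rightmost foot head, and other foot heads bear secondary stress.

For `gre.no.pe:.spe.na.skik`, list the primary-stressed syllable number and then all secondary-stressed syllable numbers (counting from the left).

primary 5, secondary 2, 3

Weights: 1 gre L, 2 no L, 3 pe: H, 4 spe L, 5 na L, 6 skik L.
Parse left to right (heavy = foot alone; LL = one foot; stranded L unfooted): (gre.ˈno) (ˈpe:) (spe.ˈna) skik.
Foot heads: 2, 3, 5.
Primary stress on the rightmost head = syllable 5.
Secondary stress on 2, 3: gre.ˌno.ˌpe:.spe.ˈna.skik.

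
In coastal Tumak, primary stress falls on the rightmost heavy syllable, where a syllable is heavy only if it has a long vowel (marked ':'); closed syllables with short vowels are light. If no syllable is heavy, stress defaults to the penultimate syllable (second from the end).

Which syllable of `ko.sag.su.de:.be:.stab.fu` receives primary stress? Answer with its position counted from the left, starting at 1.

Weights: 1 ko L, 2 sag L, 3 su L, 4 de: H, 5 be: H, 6 stab L, 7 fu L.
Heavy syllables in the domain: 4, 5. The rightmost is syllable 5 (be:).
Primary stress: syllable 5 → ko.sag.su.de:.ˈbe:.stab.fu.

5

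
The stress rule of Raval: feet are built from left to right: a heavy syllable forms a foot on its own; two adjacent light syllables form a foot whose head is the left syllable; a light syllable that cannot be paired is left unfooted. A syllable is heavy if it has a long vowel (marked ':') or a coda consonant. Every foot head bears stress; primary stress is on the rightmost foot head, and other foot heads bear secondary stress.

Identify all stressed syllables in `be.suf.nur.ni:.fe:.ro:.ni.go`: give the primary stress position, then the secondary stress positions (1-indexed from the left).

Weights: 1 be L, 2 suf H, 3 nur H, 4 ni: H, 5 fe: H, 6 ro: H, 7 ni L, 8 go L.
Parse left to right (heavy = foot alone; LL = one foot; stranded L unfooted): be (ˈsuf) (ˈnur) (ˈni:) (ˈfe:) (ˈro:) (ˈni.go).
Foot heads: 2, 3, 4, 5, 6, 7.
Primary stress on the rightmost head = syllable 7.
Secondary stress on 2, 3, 4, 5, 6: be.ˌsuf.ˌnur.ˌni:.ˌfe:.ˌro:.ˈni.go.

primary 7, secondary 2, 3, 4, 5, 6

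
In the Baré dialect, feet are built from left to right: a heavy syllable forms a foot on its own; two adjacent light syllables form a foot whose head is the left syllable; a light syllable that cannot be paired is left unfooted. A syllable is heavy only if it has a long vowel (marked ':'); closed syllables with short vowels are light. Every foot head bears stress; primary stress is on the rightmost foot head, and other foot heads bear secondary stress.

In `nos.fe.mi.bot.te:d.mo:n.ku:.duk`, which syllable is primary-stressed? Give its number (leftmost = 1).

Weights: 1 nos L, 2 fe L, 3 mi L, 4 bot L, 5 te:d H, 6 mo:n H, 7 ku: H, 8 duk L.
Parse left to right (heavy = foot alone; LL = one foot; stranded L unfooted): (ˈnos.fe) (ˈmi.bot) (ˈte:d) (ˈmo:n) (ˈku:) duk.
Foot heads: 1, 3, 5, 6, 7.
Primary stress on the rightmost head = syllable 7.
Primary stress: syllable 7 → nos.fe.mi.bot.te:d.mo:n.ˈku:.duk.

7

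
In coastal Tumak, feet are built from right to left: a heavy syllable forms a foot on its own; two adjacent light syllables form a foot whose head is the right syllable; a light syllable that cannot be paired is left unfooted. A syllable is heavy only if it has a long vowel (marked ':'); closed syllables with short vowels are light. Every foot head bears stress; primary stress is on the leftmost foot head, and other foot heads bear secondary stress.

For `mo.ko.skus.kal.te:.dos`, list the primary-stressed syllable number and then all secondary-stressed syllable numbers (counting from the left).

Weights: 1 mo L, 2 ko L, 3 skus L, 4 kal L, 5 te: H, 6 dos L.
Parse right to left (heavy = foot alone; LL = one foot; stranded L unfooted): (mo.ˈko) (skus.ˈkal) (ˈte:) dos.
Foot heads: 2, 4, 5.
Primary stress on the leftmost head = syllable 2.
Secondary stress on 4, 5: mo.ˈko.skus.ˌkal.ˌte:.dos.

primary 2, secondary 4, 5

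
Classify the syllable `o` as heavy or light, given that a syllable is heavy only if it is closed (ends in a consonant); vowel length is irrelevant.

light

`o`: short vowel, open (no coda). Open (no coda) → light.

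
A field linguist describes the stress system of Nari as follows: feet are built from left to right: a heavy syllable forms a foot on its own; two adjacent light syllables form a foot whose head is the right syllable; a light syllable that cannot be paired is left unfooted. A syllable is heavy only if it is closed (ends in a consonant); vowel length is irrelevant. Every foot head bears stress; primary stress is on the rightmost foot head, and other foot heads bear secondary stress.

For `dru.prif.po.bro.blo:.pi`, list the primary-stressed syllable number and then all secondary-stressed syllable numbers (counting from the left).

primary 6, secondary 2, 4

Weights: 1 dru L, 2 prif H, 3 po L, 4 bro L, 5 blo: L, 6 pi L.
Parse left to right (heavy = foot alone; LL = one foot; stranded L unfooted): dru (ˈprif) (po.ˈbro) (blo:.ˈpi).
Foot heads: 2, 4, 6.
Primary stress on the rightmost head = syllable 6.
Secondary stress on 2, 4: dru.ˌprif.po.ˌbro.blo:.ˈpi.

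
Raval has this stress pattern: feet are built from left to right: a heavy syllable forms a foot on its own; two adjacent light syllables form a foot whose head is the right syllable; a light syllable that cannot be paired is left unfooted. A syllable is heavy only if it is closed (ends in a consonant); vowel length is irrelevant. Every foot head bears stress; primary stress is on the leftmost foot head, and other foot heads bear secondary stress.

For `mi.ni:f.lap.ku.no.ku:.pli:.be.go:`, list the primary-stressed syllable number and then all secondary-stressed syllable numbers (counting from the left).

primary 2, secondary 3, 5, 7, 9

Weights: 1 mi L, 2 ni:f H, 3 lap H, 4 ku L, 5 no L, 6 ku: L, 7 pli: L, 8 be L, 9 go: L.
Parse left to right (heavy = foot alone; LL = one foot; stranded L unfooted): mi (ˈni:f) (ˈlap) (ku.ˈno) (ku:.ˈpli:) (be.ˈgo:).
Foot heads: 2, 3, 5, 7, 9.
Primary stress on the leftmost head = syllable 2.
Secondary stress on 3, 5, 7, 9: mi.ˈni:f.ˌlap.ku.ˌno.ku:.ˌpli:.be.ˌgo:.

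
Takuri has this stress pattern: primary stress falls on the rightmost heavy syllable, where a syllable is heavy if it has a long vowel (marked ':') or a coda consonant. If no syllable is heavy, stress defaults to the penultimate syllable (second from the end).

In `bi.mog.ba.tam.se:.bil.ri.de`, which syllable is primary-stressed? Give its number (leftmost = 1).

6

Weights: 1 bi L, 2 mog H, 3 ba L, 4 tam H, 5 se: H, 6 bil H, 7 ri L, 8 de L.
Heavy syllables in the domain: 2, 4, 5, 6. The rightmost is syllable 6 (bil).
Primary stress: syllable 6 → bi.mog.ba.tam.se:.ˈbil.ri.de.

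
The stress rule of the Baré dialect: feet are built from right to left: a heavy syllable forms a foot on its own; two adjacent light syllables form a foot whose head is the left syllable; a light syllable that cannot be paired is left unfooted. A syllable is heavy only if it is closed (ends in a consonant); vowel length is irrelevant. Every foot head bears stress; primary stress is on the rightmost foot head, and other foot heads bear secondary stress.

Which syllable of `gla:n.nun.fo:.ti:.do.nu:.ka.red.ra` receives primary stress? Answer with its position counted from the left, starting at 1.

8

Weights: 1 gla:n H, 2 nun H, 3 fo: L, 4 ti: L, 5 do L, 6 nu: L, 7 ka L, 8 red H, 9 ra L.
Parse right to left (heavy = foot alone; LL = one foot; stranded L unfooted): (ˈgla:n) (ˈnun) fo: (ˈti:.do) (ˈnu:.ka) (ˈred) ra.
Foot heads: 1, 2, 4, 6, 8.
Primary stress on the rightmost head = syllable 8.
Primary stress: syllable 8 → gla:n.nun.fo:.ti:.do.nu:.ka.ˈred.ra.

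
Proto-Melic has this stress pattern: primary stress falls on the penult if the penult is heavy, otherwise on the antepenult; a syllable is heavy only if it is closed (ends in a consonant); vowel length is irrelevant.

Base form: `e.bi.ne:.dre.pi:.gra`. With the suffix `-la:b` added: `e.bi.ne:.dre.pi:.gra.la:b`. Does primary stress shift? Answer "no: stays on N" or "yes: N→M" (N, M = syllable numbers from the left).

Base `e.bi.ne:.dre.pi:.gra` (6 syllables):
  Weights: 4 dre L, 5 pi: L, 6 gra L.
  The penult (syllable 5, pi:) is light, so stress falls on the antepenult (syllable 4, dre).
  → primary stress on syllable 4.
Suffixed `e.bi.ne:.dre.pi:.gra.la:b` (7 syllables):
  Weights: 5 pi: L, 6 gra L, 7 la:b H.
  The penult (syllable 6, gra) is light, so stress falls on the antepenult (syllable 5, pi:).
  → primary stress on syllable 5.

yes: 4→5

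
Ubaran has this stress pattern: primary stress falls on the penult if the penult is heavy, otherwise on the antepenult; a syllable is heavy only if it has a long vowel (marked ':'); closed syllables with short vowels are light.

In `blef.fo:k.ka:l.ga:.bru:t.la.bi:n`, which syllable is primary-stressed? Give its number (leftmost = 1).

5

Weights: 5 bru:t H, 6 la L, 7 bi:n H.
The penult (syllable 6, la) is light, so stress falls on the antepenult (syllable 5, bru:t).
Primary stress: syllable 5 → blef.fo:k.ka:l.ga:.ˈbru:t.la.bi:n.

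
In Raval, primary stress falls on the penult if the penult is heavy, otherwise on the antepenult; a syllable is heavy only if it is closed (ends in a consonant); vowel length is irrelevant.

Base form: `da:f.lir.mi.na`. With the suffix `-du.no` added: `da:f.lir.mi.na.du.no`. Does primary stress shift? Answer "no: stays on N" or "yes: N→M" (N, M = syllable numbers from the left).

Base `da:f.lir.mi.na` (4 syllables):
  Weights: 2 lir H, 3 mi L, 4 na L.
  The penult (syllable 3, mi) is light, so stress falls on the antepenult (syllable 2, lir).
  → primary stress on syllable 2.
Suffixed `da:f.lir.mi.na.du.no` (6 syllables):
  Weights: 4 na L, 5 du L, 6 no L.
  The penult (syllable 5, du) is light, so stress falls on the antepenult (syllable 4, na).
  → primary stress on syllable 4.

yes: 2→4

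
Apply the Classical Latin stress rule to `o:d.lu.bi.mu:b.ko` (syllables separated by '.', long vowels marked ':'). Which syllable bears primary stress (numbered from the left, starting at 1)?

Classical Latin: stress the penult if heavy (long vowel or closed), else the antepenult.
Weights: 3 bi L, 4 mu:b H, 5 ko L.
The penult (syllable 4, mu:b) is heavy, so it takes stress.
Stress on syllable 4: o:d.lu.bi.ˈmu:b.ko.

4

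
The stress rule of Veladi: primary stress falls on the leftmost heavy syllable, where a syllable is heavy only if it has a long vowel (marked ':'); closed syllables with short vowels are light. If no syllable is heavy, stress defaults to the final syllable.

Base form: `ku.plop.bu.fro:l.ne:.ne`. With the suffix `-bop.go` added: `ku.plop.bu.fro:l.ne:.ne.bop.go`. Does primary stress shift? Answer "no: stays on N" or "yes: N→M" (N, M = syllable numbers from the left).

no: stays on 4

Base `ku.plop.bu.fro:l.ne:.ne` (6 syllables):
  Weights: 1 ku L, 2 plop L, 3 bu L, 4 fro:l H, 5 ne: H, 6 ne L.
  Heavy syllables in the domain: 4, 5. The leftmost is syllable 4 (fro:l).
  → primary stress on syllable 4.
Suffixed `ku.plop.bu.fro:l.ne:.ne.bop.go` (8 syllables):
  Weights: 1 ku L, 2 plop L, 3 bu L, 4 fro:l H, 5 ne: H, 6 ne L, 7 bop L, 8 go L.
  Heavy syllables in the domain: 4, 5. The leftmost is syllable 4 (fro:l).
  → primary stress on syllable 4.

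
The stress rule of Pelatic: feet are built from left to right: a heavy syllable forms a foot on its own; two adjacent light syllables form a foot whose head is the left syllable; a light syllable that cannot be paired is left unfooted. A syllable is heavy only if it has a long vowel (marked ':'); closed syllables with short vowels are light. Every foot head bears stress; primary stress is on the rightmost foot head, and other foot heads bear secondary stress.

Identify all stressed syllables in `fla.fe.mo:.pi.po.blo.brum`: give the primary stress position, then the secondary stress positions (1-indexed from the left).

primary 6, secondary 1, 3, 4

Weights: 1 fla L, 2 fe L, 3 mo: H, 4 pi L, 5 po L, 6 blo L, 7 brum L.
Parse left to right (heavy = foot alone; LL = one foot; stranded L unfooted): (ˈfla.fe) (ˈmo:) (ˈpi.po) (ˈblo.brum).
Foot heads: 1, 3, 4, 6.
Primary stress on the rightmost head = syllable 6.
Secondary stress on 1, 3, 4: ˌfla.fe.ˌmo:.ˌpi.po.ˈblo.brum.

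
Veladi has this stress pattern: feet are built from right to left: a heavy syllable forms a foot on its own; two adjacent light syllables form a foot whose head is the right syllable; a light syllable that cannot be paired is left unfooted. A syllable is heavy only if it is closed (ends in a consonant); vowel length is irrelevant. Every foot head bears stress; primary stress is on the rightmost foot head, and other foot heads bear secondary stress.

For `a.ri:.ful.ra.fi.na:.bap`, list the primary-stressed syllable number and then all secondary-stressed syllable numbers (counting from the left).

primary 7, secondary 2, 3, 6

Weights: 1 a L, 2 ri: L, 3 ful H, 4 ra L, 5 fi L, 6 na: L, 7 bap H.
Parse right to left (heavy = foot alone; LL = one foot; stranded L unfooted): (a.ˈri:) (ˈful) ra (fi.ˈna:) (ˈbap).
Foot heads: 2, 3, 6, 7.
Primary stress on the rightmost head = syllable 7.
Secondary stress on 2, 3, 6: a.ˌri:.ˌful.ra.fi.ˌna:.ˈbap.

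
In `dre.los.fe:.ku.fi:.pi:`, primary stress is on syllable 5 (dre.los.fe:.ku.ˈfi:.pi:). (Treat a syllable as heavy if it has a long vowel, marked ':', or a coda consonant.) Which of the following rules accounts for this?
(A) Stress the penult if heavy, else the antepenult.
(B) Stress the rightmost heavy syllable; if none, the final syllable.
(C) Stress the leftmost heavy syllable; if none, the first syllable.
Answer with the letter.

A

Rule A → syllable 5 ✓.
Rule B → syllable 6 (observed: 5).
Rule C → syllable 2 (observed: 5).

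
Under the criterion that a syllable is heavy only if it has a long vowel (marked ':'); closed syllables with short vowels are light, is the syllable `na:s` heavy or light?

`na:s`: long vowel, closed (coda /s/). Long vowel → heavy.

heavy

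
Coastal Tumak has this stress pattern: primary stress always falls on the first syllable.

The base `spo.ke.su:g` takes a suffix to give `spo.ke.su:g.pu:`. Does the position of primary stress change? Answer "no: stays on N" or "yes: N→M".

no: stays on 1

Base `spo.ke.su:g` (3 syllables):
  The word has 3 syllables; the first syllable is syllable 1 (spo).
  → primary stress on syllable 1.
Suffixed `spo.ke.su:g.pu:` (4 syllables):
  The word has 4 syllables; the first syllable is syllable 1 (spo).
  → primary stress on syllable 1.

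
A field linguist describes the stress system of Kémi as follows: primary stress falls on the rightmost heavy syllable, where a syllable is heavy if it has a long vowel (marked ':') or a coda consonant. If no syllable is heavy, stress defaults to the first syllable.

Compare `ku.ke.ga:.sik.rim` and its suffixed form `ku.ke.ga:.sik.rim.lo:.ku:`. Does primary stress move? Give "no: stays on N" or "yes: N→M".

Base `ku.ke.ga:.sik.rim` (5 syllables):
  Weights: 1 ku L, 2 ke L, 3 ga: H, 4 sik H, 5 rim H.
  Heavy syllables in the domain: 3, 4, 5. The rightmost is syllable 5 (rim).
  → primary stress on syllable 5.
Suffixed `ku.ke.ga:.sik.rim.lo:.ku:` (7 syllables):
  Weights: 1 ku L, 2 ke L, 3 ga: H, 4 sik H, 5 rim H, 6 lo: H, 7 ku: H.
  Heavy syllables in the domain: 3, 4, 5, 6, 7. The rightmost is syllable 7 (ku:).
  → primary stress on syllable 7.

yes: 5→7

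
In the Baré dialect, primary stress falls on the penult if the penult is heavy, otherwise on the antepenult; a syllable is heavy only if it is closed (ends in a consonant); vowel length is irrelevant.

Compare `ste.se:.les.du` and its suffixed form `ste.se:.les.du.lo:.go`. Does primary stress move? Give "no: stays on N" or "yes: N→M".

yes: 3→4

Base `ste.se:.les.du` (4 syllables):
  Weights: 2 se: L, 3 les H, 4 du L.
  The penult (syllable 3, les) is heavy, so it takes stress.
  → primary stress on syllable 3.
Suffixed `ste.se:.les.du.lo:.go` (6 syllables):
  Weights: 4 du L, 5 lo: L, 6 go L.
  The penult (syllable 5, lo:) is light, so stress falls on the antepenult (syllable 4, du).
  → primary stress on syllable 4.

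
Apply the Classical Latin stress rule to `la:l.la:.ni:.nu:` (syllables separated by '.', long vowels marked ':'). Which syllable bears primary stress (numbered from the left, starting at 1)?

Classical Latin: stress the penult if heavy (long vowel or closed), else the antepenult.
Weights: 2 la: H, 3 ni: H, 4 nu: H.
The penult (syllable 3, ni:) is heavy, so it takes stress.
Stress on syllable 3: la:l.la:.ˈni:.nu:.

3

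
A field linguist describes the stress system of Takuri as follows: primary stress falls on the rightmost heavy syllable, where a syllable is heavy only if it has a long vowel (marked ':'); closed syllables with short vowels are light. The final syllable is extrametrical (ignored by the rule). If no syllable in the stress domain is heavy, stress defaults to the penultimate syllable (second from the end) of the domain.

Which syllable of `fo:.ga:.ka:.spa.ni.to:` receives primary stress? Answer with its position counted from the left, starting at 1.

The final syllable (6, to:) is extrametrical; the stress domain is syllables 1–5.
Weights: 1 fo: H, 2 ga: H, 3 ka: H, 4 spa L, 5 ni L.
Heavy syllables in the domain: 1, 2, 3. The rightmost is syllable 3 (ka:).
Primary stress: syllable 3 → fo:.ga:.ˈka:.spa.ni.to:.

3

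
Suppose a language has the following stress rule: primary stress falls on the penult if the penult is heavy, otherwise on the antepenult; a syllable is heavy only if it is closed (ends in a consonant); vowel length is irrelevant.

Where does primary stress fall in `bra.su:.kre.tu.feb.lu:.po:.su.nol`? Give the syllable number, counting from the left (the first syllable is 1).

Weights: 7 po: L, 8 su L, 9 nol H.
The penult (syllable 8, su) is light, so stress falls on the antepenult (syllable 7, po:).
Primary stress: syllable 7 → bra.su:.kre.tu.feb.lu:.ˈpo:.su.nol.

7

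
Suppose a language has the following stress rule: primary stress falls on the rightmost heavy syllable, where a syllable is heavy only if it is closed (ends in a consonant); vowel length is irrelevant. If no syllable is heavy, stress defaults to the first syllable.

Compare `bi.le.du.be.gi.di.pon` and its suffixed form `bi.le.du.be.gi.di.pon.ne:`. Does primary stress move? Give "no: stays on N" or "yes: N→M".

no: stays on 7

Base `bi.le.du.be.gi.di.pon` (7 syllables):
  Weights: 1 bi L, 2 le L, 3 du L, 4 be L, 5 gi L, 6 di L, 7 pon H.
  Heavy syllables in the domain: 7. The rightmost is syllable 7 (pon).
  → primary stress on syllable 7.
Suffixed `bi.le.du.be.gi.di.pon.ne:` (8 syllables):
  Weights: 1 bi L, 2 le L, 3 du L, 4 be L, 5 gi L, 6 di L, 7 pon H, 8 ne: L.
  Heavy syllables in the domain: 7. The rightmost is syllable 7 (pon).
  → primary stress on syllable 7.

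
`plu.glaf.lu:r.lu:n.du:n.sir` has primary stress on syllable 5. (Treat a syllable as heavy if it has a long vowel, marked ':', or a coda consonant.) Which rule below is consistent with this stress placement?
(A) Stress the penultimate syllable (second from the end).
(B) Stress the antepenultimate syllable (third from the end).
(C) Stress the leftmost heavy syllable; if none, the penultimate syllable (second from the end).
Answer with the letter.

A

Rule A → syllable 5 ✓.
Rule B → syllable 4 (observed: 5).
Rule C → syllable 2 (observed: 5).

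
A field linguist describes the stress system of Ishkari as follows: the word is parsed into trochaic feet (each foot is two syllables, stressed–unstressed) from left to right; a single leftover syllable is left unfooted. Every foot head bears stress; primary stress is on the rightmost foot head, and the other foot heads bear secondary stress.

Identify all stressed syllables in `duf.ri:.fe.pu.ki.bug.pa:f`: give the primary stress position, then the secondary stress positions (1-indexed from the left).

primary 5, secondary 1, 3

Parse left to right into trochaic (ˈσσ) feet: (ˈduf.ri:) (ˈfe.pu) (ˈki.bug) pa:f. Syllable 7 is left unfooted.
Foot heads (stressed positions): 1, 3, 5.
End Rule Rightmost: primary stress on the rightmost head = syllable 5.
Secondary stress on 1, 3: ˌduf.ri:.ˌfe.pu.ˈki.bug.pa:f.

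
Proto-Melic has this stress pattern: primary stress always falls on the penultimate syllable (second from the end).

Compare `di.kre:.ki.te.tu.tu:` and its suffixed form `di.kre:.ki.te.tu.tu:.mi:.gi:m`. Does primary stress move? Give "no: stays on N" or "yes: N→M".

Base `di.kre:.ki.te.tu.tu:` (6 syllables):
  The word has 6 syllables; the penultimate syllable (second from the end) is syllable 5 (tu).
  → primary stress on syllable 5.
Suffixed `di.kre:.ki.te.tu.tu:.mi:.gi:m` (8 syllables):
  The word has 8 syllables; the penultimate syllable (second from the end) is syllable 7 (mi:).
  → primary stress on syllable 7.

yes: 5→7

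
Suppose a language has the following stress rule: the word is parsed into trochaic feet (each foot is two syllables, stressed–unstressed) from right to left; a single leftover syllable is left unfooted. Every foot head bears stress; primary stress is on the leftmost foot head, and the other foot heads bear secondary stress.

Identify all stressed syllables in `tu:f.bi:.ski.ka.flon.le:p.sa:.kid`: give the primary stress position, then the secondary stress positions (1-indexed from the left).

Parse right to left into trochaic (ˈσσ) feet: (ˈtu:f.bi:) (ˈski.ka) (ˈflon.le:p) (ˈsa:.kid).
Foot heads (stressed positions): 1, 3, 5, 7.
End Rule Leftmost: primary stress on the leftmost head = syllable 1.
Secondary stress on 3, 5, 7: ˈtu:f.bi:.ˌski.ka.ˌflon.le:p.ˌsa:.kid.

primary 1, secondary 3, 5, 7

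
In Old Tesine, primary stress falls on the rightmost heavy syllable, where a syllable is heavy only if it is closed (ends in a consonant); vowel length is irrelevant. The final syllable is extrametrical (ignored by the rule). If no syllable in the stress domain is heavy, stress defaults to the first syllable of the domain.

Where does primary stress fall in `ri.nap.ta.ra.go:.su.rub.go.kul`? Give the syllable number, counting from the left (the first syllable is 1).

The final syllable (9, kul) is extrametrical; the stress domain is syllables 1–8.
Weights: 1 ri L, 2 nap H, 3 ta L, 4 ra L, 5 go: L, 6 su L, 7 rub H, 8 go L.
Heavy syllables in the domain: 2, 7. The rightmost is syllable 7 (rub).
Primary stress: syllable 7 → ri.nap.ta.ra.go:.su.ˈrub.go.kul.

7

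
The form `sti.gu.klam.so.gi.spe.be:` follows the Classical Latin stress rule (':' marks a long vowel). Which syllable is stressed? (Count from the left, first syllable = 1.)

5

Classical Latin: stress the penult if heavy (long vowel or closed), else the antepenult.
Weights: 5 gi L, 6 spe L, 7 be: H.
The penult (syllable 6, spe) is light, so stress falls on the antepenult (syllable 5, gi).
Stress on syllable 5: sti.gu.klam.so.ˈgi.spe.be:.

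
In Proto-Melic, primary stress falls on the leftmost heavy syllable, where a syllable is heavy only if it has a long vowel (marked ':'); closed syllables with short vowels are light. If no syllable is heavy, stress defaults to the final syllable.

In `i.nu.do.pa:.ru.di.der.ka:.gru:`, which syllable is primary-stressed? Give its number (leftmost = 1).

4

Weights: 1 i L, 2 nu L, 3 do L, 4 pa: H, 5 ru L, 6 di L, 7 der L, 8 ka: H, 9 gru: H.
Heavy syllables in the domain: 4, 8, 9. The leftmost is syllable 4 (pa:).
Primary stress: syllable 4 → i.nu.do.ˈpa:.ru.di.der.ka:.gru:.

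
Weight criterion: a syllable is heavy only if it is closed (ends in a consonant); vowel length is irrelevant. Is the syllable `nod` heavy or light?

heavy

`nod`: short vowel, closed (coda /d/). Closed (coda /d/) → heavy.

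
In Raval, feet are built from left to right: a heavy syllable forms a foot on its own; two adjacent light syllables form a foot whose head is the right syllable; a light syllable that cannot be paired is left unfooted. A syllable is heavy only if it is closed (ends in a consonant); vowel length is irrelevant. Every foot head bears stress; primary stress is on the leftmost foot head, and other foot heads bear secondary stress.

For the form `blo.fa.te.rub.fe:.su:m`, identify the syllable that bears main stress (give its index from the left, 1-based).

2

Weights: 1 blo L, 2 fa L, 3 te L, 4 rub H, 5 fe: L, 6 su:m H.
Parse left to right (heavy = foot alone; LL = one foot; stranded L unfooted): (blo.ˈfa) te (ˈrub) fe: (ˈsu:m).
Foot heads: 2, 4, 6.
Primary stress on the leftmost head = syllable 2.
Primary stress: syllable 2 → blo.ˈfa.te.rub.fe:.su:m.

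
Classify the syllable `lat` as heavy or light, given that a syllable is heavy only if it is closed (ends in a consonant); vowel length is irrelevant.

`lat`: short vowel, closed (coda /t/). Closed (coda /t/) → heavy.

heavy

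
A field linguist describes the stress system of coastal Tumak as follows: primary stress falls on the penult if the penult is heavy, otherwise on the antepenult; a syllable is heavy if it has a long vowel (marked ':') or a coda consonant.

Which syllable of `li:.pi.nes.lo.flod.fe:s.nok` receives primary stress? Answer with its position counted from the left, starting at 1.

6

Weights: 5 flod H, 6 fe:s H, 7 nok H.
The penult (syllable 6, fe:s) is heavy, so it takes stress.
Primary stress: syllable 6 → li:.pi.nes.lo.flod.ˈfe:s.nok.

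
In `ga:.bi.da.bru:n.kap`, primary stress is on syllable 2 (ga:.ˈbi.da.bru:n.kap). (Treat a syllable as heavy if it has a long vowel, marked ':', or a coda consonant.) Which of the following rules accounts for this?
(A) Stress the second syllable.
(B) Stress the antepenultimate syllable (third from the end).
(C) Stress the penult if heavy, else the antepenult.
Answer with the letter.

Rule A → syllable 2 ✓.
Rule B → syllable 3 (observed: 2).
Rule C → syllable 4 (observed: 2).

A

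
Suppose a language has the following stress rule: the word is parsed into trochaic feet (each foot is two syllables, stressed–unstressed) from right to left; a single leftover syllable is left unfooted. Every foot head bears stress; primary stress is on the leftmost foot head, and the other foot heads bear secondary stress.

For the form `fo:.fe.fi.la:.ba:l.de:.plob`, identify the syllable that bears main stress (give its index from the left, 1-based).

2

Parse right to left into trochaic (ˈσσ) feet: fo: (ˈfe.fi) (ˈla:.ba:l) (ˈde:.plob). Syllable 1 is left unfooted.
Foot heads (stressed positions): 2, 4, 6.
End Rule Leftmost: primary stress on the leftmost head = syllable 2.
Primary stress: syllable 2 → fo:.ˈfe.fi.la:.ba:l.de:.plob.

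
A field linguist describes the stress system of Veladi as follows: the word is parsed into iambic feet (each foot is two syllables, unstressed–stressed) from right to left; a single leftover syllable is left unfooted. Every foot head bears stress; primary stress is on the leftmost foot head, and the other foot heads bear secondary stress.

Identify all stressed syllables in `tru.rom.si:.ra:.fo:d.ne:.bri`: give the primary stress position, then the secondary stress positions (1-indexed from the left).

Parse right to left into iambic (σˈσ) feet: tru (rom.ˈsi:) (ra:.ˈfo:d) (ne:.ˈbri). Syllable 1 is left unfooted.
Foot heads (stressed positions): 3, 5, 7.
End Rule Leftmost: primary stress on the leftmost head = syllable 3.
Secondary stress on 5, 7: tru.rom.ˈsi:.ra:.ˌfo:d.ne:.ˌbri.

primary 3, secondary 5, 7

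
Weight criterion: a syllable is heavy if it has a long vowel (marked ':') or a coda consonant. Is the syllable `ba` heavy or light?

`ba`: short vowel, open (no coda). Short vowel, open → light.

light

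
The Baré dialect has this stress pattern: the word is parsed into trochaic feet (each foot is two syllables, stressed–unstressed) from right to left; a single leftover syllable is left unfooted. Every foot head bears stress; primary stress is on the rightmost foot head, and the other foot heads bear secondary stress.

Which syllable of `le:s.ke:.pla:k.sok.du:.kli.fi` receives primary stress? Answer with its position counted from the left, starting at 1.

Parse right to left into trochaic (ˈσσ) feet: le:s (ˈke:.pla:k) (ˈsok.du:) (ˈkli.fi). Syllable 1 is left unfooted.
Foot heads (stressed positions): 2, 4, 6.
End Rule Rightmost: primary stress on the rightmost head = syllable 6.
Primary stress: syllable 6 → le:s.ke:.pla:k.sok.du:.ˈkli.fi.

6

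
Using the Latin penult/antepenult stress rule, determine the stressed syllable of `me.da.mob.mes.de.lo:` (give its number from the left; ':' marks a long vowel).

4

Classical Latin: stress the penult if heavy (long vowel or closed), else the antepenult.
Weights: 4 mes H, 5 de L, 6 lo: H.
The penult (syllable 5, de) is light, so stress falls on the antepenult (syllable 4, mes).
Stress on syllable 4: me.da.mob.ˈmes.de.lo:.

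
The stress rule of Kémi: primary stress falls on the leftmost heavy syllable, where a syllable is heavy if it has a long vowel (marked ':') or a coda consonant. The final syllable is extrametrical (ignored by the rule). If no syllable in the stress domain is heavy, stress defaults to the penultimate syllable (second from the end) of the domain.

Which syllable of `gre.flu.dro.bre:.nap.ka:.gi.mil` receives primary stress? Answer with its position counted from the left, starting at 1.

4

The final syllable (8, mil) is extrametrical; the stress domain is syllables 1–7.
Weights: 1 gre L, 2 flu L, 3 dro L, 4 bre: H, 5 nap H, 6 ka: H, 7 gi L.
Heavy syllables in the domain: 4, 5, 6. The leftmost is syllable 4 (bre:).
Primary stress: syllable 4 → gre.flu.dro.ˈbre:.nap.ka:.gi.mil.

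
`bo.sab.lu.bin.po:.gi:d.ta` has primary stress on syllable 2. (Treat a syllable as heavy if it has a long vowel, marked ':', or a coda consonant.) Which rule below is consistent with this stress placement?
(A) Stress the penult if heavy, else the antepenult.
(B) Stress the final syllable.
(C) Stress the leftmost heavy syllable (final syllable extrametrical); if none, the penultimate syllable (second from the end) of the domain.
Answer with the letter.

C

Rule A → syllable 6 (observed: 2).
Rule B → syllable 7 (observed: 2).
Rule C → syllable 2 ✓.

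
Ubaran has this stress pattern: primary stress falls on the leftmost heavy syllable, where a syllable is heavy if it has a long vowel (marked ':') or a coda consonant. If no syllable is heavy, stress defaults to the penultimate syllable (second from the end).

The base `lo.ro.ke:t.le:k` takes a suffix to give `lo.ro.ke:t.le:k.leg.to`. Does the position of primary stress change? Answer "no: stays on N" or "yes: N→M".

Base `lo.ro.ke:t.le:k` (4 syllables):
  Weights: 1 lo L, 2 ro L, 3 ke:t H, 4 le:k H.
  Heavy syllables in the domain: 3, 4. The leftmost is syllable 3 (ke:t).
  → primary stress on syllable 3.
Suffixed `lo.ro.ke:t.le:k.leg.to` (6 syllables):
  Weights: 1 lo L, 2 ro L, 3 ke:t H, 4 le:k H, 5 leg H, 6 to L.
  Heavy syllables in the domain: 3, 4, 5. The leftmost is syllable 3 (ke:t).
  → primary stress on syllable 3.

no: stays on 3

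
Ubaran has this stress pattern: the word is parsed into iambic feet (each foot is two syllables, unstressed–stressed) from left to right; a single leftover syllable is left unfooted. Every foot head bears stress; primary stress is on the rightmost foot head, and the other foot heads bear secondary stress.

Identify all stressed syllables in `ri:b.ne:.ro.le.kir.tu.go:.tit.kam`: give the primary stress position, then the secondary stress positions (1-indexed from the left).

Parse left to right into iambic (σˈσ) feet: (ri:b.ˈne:) (ro.ˈle) (kir.ˈtu) (go:.ˈtit) kam. Syllable 9 is left unfooted.
Foot heads (stressed positions): 2, 4, 6, 8.
End Rule Rightmost: primary stress on the rightmost head = syllable 8.
Secondary stress on 2, 4, 6: ri:b.ˌne:.ro.ˌle.kir.ˌtu.go:.ˈtit.kam.

primary 8, secondary 2, 4, 6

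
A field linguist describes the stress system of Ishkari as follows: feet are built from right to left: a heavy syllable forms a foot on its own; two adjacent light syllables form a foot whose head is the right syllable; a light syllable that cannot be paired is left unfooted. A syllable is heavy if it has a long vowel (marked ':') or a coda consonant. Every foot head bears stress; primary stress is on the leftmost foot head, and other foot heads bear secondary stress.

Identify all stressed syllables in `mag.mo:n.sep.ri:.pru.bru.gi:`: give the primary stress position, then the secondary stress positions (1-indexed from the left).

Weights: 1 mag H, 2 mo:n H, 3 sep H, 4 ri: H, 5 pru L, 6 bru L, 7 gi: H.
Parse right to left (heavy = foot alone; LL = one foot; stranded L unfooted): (ˈmag) (ˈmo:n) (ˈsep) (ˈri:) (pru.ˈbru) (ˈgi:).
Foot heads: 1, 2, 3, 4, 6, 7.
Primary stress on the leftmost head = syllable 1.
Secondary stress on 2, 3, 4, 6, 7: ˈmag.ˌmo:n.ˌsep.ˌri:.pru.ˌbru.ˌgi:.

primary 1, secondary 2, 3, 4, 6, 7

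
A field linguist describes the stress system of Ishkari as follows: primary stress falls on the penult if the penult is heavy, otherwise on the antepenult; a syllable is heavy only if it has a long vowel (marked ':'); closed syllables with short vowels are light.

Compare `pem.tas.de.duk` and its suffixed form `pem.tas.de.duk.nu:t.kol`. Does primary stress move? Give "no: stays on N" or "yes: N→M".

yes: 2→5

Base `pem.tas.de.duk` (4 syllables):
  Weights: 2 tas L, 3 de L, 4 duk L.
  The penult (syllable 3, de) is light, so stress falls on the antepenult (syllable 2, tas).
  → primary stress on syllable 2.
Suffixed `pem.tas.de.duk.nu:t.kol` (6 syllables):
  Weights: 4 duk L, 5 nu:t H, 6 kol L.
  The penult (syllable 5, nu:t) is heavy, so it takes stress.
  → primary stress on syllable 5.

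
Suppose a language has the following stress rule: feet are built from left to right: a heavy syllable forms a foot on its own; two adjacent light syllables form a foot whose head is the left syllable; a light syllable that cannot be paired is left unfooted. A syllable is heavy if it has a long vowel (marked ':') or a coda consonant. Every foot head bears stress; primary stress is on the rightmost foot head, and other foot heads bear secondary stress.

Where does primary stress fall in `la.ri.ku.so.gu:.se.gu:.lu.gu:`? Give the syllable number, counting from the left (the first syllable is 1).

9

Weights: 1 la L, 2 ri L, 3 ku L, 4 so L, 5 gu: H, 6 se L, 7 gu: H, 8 lu L, 9 gu: H.
Parse left to right (heavy = foot alone; LL = one foot; stranded L unfooted): (ˈla.ri) (ˈku.so) (ˈgu:) se (ˈgu:) lu (ˈgu:).
Foot heads: 1, 3, 5, 7, 9.
Primary stress on the rightmost head = syllable 9.
Primary stress: syllable 9 → la.ri.ku.so.gu:.se.gu:.lu.ˈgu:.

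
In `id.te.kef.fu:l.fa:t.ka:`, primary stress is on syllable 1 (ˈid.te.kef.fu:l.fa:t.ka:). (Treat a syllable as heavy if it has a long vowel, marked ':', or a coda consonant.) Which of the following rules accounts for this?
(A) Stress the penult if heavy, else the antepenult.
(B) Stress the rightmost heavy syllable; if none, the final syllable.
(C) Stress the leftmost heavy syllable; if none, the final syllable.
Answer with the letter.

Rule A → syllable 5 (observed: 1).
Rule B → syllable 6 (observed: 1).
Rule C → syllable 1 ✓.

C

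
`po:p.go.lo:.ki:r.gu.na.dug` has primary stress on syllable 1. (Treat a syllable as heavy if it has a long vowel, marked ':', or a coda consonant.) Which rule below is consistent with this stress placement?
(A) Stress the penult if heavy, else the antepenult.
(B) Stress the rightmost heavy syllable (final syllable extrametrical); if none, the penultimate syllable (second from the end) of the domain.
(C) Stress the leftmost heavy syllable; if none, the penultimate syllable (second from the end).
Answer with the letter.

C

Rule A → syllable 5 (observed: 1).
Rule B → syllable 4 (observed: 1).
Rule C → syllable 1 ✓.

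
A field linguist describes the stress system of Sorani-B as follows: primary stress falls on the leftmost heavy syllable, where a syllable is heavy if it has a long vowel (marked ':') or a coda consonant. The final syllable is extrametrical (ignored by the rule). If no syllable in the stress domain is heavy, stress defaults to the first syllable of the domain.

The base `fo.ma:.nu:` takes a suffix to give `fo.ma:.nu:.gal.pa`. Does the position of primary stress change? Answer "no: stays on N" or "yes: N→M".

Base `fo.ma:.nu:` (3 syllables):
  The final syllable (3, nu:) is extrametrical; the stress domain is syllables 1–2.
  Weights: 1 fo L, 2 ma: H.
  Heavy syllables in the domain: 2. The leftmost is syllable 2 (ma:).
  → primary stress on syllable 2.
Suffixed `fo.ma:.nu:.gal.pa` (5 syllables):
  The final syllable (5, pa) is extrametrical; the stress domain is syllables 1–4.
  Weights: 1 fo L, 2 ma: H, 3 nu: H, 4 gal H.
  Heavy syllables in the domain: 2, 3, 4. The leftmost is syllable 2 (ma:).
  → primary stress on syllable 2.

no: stays on 2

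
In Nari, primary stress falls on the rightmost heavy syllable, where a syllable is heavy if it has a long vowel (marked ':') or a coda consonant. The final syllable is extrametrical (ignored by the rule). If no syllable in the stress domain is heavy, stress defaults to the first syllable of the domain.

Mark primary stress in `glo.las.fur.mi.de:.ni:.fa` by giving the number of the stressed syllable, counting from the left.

6

The final syllable (7, fa) is extrametrical; the stress domain is syllables 1–6.
Weights: 1 glo L, 2 las H, 3 fur H, 4 mi L, 5 de: H, 6 ni: H.
Heavy syllables in the domain: 2, 3, 5, 6. The rightmost is syllable 6 (ni:).
Primary stress: syllable 6 → glo.las.fur.mi.de:.ˈni:.fa.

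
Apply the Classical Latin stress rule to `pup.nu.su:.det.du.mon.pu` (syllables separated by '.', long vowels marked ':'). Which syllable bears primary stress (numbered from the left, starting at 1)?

6

Classical Latin: stress the penult if heavy (long vowel or closed), else the antepenult.
Weights: 5 du L, 6 mon H, 7 pu L.
The penult (syllable 6, mon) is heavy, so it takes stress.
Stress on syllable 6: pup.nu.su:.det.du.ˈmon.pu.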